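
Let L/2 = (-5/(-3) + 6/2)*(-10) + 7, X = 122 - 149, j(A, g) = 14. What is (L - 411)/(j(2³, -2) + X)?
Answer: 1471/39 ≈ 37.718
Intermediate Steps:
X = -27
L = -238/3 (L = 2*((-5/(-3) + 6/2)*(-10) + 7) = 2*((-5*(-⅓) + 6*(½))*(-10) + 7) = 2*((5/3 + 3)*(-10) + 7) = 2*((14/3)*(-10) + 7) = 2*(-140/3 + 7) = 2*(-119/3) = -238/3 ≈ -79.333)
(L - 411)/(j(2³, -2) + X) = (-238/3 - 411)/(14 - 27) = -1471/3/(-13) = -1471/3*(-1/13) = 1471/39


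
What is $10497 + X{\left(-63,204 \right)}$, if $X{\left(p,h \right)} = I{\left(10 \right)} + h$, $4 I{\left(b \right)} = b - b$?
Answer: $10701$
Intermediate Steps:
$I{\left(b \right)} = 0$ ($I{\left(b \right)} = \frac{b - b}{4} = \frac{1}{4} \cdot 0 = 0$)
$X{\left(p,h \right)} = h$ ($X{\left(p,h \right)} = 0 + h = h$)
$10497 + X{\left(-63,204 \right)} = 10497 + 204 = 10701$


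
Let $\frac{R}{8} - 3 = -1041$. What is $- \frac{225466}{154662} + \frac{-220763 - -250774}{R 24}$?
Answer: $- \frac{47761111}{29695104} \approx -1.6084$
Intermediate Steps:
$R = -8304$ ($R = 24 + 8 \left(-1041\right) = 24 - 8328 = -8304$)
$- \frac{225466}{154662} + \frac{-220763 - -250774}{R 24} = - \frac{225466}{154662} + \frac{-220763 - -250774}{\left(-8304\right) 24} = \left(-225466\right) \frac{1}{154662} + \frac{-220763 + 250774}{-199296} = - \frac{112733}{77331} + 30011 \left(- \frac{1}{199296}\right) = - \frac{112733}{77331} - \frac{30011}{199296} = - \frac{47761111}{29695104}$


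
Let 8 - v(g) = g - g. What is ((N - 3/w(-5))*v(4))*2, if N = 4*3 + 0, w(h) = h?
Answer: 1008/5 ≈ 201.60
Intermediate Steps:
N = 12 (N = 12 + 0 = 12)
v(g) = 8 (v(g) = 8 - (g - g) = 8 - 1*0 = 8 + 0 = 8)
((N - 3/w(-5))*v(4))*2 = ((12 - 3/(-5))*8)*2 = ((12 - 3*(-1/5))*8)*2 = ((12 + 3/5)*8)*2 = ((63/5)*8)*2 = (504/5)*2 = 1008/5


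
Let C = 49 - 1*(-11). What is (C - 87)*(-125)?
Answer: 3375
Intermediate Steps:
C = 60 (C = 49 + 11 = 60)
(C - 87)*(-125) = (60 - 87)*(-125) = -27*(-125) = 3375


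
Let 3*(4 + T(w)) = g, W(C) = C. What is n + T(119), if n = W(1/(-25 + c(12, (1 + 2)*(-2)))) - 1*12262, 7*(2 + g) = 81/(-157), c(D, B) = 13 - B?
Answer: -80887661/6594 ≈ -12267.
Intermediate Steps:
g = -2279/1099 (g = -2 + (81/(-157))/7 = -2 + (81*(-1/157))/7 = -2 + (⅐)*(-81/157) = -2 - 81/1099 = -2279/1099 ≈ -2.0737)
n = -73573/6 (n = 1/(-25 + (13 - (1 + 2)*(-2))) - 1*12262 = 1/(-25 + (13 - 3*(-2))) - 12262 = 1/(-25 + (13 - 1*(-6))) - 12262 = 1/(-25 + (13 + 6)) - 12262 = 1/(-25 + 19) - 12262 = 1/(-6) - 12262 = -⅙ - 12262 = -73573/6 ≈ -12262.)
T(w) = -15467/3297 (T(w) = -4 + (⅓)*(-2279/1099) = -4 - 2279/3297 = -15467/3297)
n + T(119) = -73573/6 - 15467/3297 = -80887661/6594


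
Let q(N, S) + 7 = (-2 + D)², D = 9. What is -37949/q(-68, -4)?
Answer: -37949/42 ≈ -903.55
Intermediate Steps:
q(N, S) = 42 (q(N, S) = -7 + (-2 + 9)² = -7 + 7² = -7 + 49 = 42)
-37949/q(-68, -4) = -37949/42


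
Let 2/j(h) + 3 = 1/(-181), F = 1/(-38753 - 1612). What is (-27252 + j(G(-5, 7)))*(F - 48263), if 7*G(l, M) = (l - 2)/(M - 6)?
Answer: 722049820047455/548964 ≈ 1.3153e+9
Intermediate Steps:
F = -1/40365 (F = 1/(-40365) = -1/40365 ≈ -2.4774e-5)
G(l, M) = (-2 + l)/(7*(-6 + M)) (G(l, M) = ((l - 2)/(M - 6))/7 = ((-2 + l)/(-6 + M))/7 = (-2 + l)/(7*(-6 + M)))
j(h) = -181/272 (j(h) = 2/(-3 + 1/(-181)) = 2/(-3 - 1/181) = 2/(-544/181) = 2*(-181/544) = -181/272)
(-27252 + j(G(-5, 7)))*(F - 48263) = (-27252 - 181/272)*(-1/40365 - 48263) = -7412725/272*(-1948135996/40365) = 722049820047455/548964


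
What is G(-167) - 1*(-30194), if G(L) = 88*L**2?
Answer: 2484426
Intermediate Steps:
G(-167) - 1*(-30194) = 88*(-167)**2 - 1*(-30194) = 88*27889 + 30194 = 2454232 + 30194 = 2484426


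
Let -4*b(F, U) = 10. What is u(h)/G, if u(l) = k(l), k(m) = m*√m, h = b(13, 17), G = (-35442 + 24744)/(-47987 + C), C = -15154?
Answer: -105235*I*√10/14264 ≈ -23.33*I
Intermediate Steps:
b(F, U) = -5/2 (b(F, U) = -¼*10 = -5/2)
G = 3566/21047 (G = (-35442 + 24744)/(-47987 - 15154) = -10698/(-63141) = -10698*(-1/63141) = 3566/21047 ≈ 0.16943)
h = -5/2 ≈ -2.5000
k(m) = m^(3/2)
u(l) = l^(3/2)
u(h)/G = (-5/2)^(3/2)/(3566/21047) = -5*I*√10/4*(21047/3566) = -105235*I*√10/14264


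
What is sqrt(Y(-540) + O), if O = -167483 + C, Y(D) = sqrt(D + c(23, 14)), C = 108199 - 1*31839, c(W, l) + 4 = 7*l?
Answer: sqrt(-91123 + I*sqrt(446)) ≈ 0.035 + 301.87*I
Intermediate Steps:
c(W, l) = -4 + 7*l
C = 76360 (C = 108199 - 31839 = 76360)
Y(D) = sqrt(94 + D) (Y(D) = sqrt(D + (-4 + 7*14)) = sqrt(D + (-4 + 98)) = sqrt(D + 94) = sqrt(94 + D))
O = -91123 (O = -167483 + 76360 = -91123)
sqrt(Y(-540) + O) = sqrt(sqrt(94 - 540) - 91123) = sqrt(sqrt(-446) - 91123) = sqrt(I*sqrt(446) - 91123) = sqrt(-91123 + I*sqrt(446))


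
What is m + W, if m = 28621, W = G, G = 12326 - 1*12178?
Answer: 28769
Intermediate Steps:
G = 148 (G = 12326 - 12178 = 148)
W = 148
m + W = 28621 + 148 = 28769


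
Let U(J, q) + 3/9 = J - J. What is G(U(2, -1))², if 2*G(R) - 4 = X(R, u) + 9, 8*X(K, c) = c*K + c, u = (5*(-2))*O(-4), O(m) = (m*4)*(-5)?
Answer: 25921/36 ≈ 720.03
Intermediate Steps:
O(m) = -20*m (O(m) = (4*m)*(-5) = -20*m)
u = -800 (u = (5*(-2))*(-20*(-4)) = -10*80 = -800)
X(K, c) = c/8 + K*c/8 (X(K, c) = (c*K + c)/8 = (K*c + c)/8 = (c + K*c)/8 = c/8 + K*c/8)
U(J, q) = -⅓ (U(J, q) = -⅓ + (J - J) = -⅓ + 0 = -⅓)
G(R) = -87/2 - 50*R (G(R) = 2 + ((⅛)*(-800)*(1 + R) + 9)/2 = 2 + ((-100 - 100*R) + 9)/2 = 2 + (-91 - 100*R)/2 = 2 + (-91/2 - 50*R) = -87/2 - 50*R)
G(U(2, -1))² = (-87/2 - 50*(-⅓))² = (-87/2 + 50/3)² = (-161/6)² = 25921/36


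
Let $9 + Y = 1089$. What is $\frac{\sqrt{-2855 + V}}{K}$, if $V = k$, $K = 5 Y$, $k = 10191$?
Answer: $\frac{\sqrt{1834}}{2700} \approx 0.015861$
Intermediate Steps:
$Y = 1080$ ($Y = -9 + 1089 = 1080$)
$K = 5400$ ($K = 5 \cdot 1080 = 5400$)
$V = 10191$
$\frac{\sqrt{-2855 + V}}{K} = \frac{\sqrt{-2855 + 10191}}{5400} = \sqrt{7336} \cdot \frac{1}{5400} = 2 \sqrt{1834} \cdot \frac{1}{5400} = \frac{\sqrt{1834}}{2700}$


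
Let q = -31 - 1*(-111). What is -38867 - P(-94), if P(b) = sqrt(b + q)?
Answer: -38867 - I*sqrt(14) ≈ -38867.0 - 3.7417*I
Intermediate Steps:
q = 80 (q = -31 + 111 = 80)
P(b) = sqrt(80 + b) (P(b) = sqrt(b + 80) = sqrt(80 + b))
-38867 - P(-94) = -38867 - sqrt(80 - 94) = -38867 - sqrt(-14) = -38867 - I*sqrt(14)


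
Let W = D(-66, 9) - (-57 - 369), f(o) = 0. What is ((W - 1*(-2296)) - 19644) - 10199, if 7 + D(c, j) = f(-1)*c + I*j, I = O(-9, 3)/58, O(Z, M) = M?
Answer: -1573397/58 ≈ -27128.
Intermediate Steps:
I = 3/58 ≈ 0.051724
D(c, j) = -7 + 3*j/58 (D(c, j) = -7 + (0*c + 3*j/58) = -7 + (0 + 3*j/58) = -7 + 3*j/58)
W = 24329/58 (W = (-7 + (3/58)*9) - (-57 - 369) = (-7 + 27/58) - 1*(-426) = -379/58 + 426 = 24329/58 ≈ 419.47)
((W - 1*(-2296)) - 19644) - 10199 = ((24329/58 - 1*(-2296)) - 19644) - 10199 = ((24329/58 + 2296) - 19644) - 10199 = (157497/58 - 19644) - 10199 = -981855/58 - 10199 = -1573397/58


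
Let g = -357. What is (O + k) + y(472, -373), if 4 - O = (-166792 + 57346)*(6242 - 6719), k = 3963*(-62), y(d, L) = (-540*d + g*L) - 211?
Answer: -52573374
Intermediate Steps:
y(d, L) = -211 - 540*d - 357*L (y(d, L) = (-540*d - 357*L) - 211 = -211 - 540*d - 357*L)
k = -245706
O = -52205738 (O = 4 - (-166792 + 57346)*(6242 - 6719) = 4 - (-109446)*(-477) = 4 - 1*52205742 = 4 - 52205742 = -52205738)
(O + k) + y(472, -373) = (-52205738 - 245706) + (-211 - 540*472 - 357*(-373)) = -52451444 + (-211 - 254880 + 133161) = -52451444 - 121930 = -52573374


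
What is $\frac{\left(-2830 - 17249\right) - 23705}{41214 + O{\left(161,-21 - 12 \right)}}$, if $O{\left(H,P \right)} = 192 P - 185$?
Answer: $- \frac{43784}{34693} \approx -1.262$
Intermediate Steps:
$O{\left(H,P \right)} = -185 + 192 P$
$\frac{\left(-2830 - 17249\right) - 23705}{41214 + O{\left(161,-21 - 12 \right)}} = \frac{\left(-2830 - 17249\right) - 23705}{41214 + \left(-185 + 192 \left(-21 - 12\right)\right)} = \frac{-20079 - 23705}{41214 + \left(-185 + 192 \left(-33\right)\right)} = - \frac{43784}{41214 - 6521} = - \frac{43784}{34693}$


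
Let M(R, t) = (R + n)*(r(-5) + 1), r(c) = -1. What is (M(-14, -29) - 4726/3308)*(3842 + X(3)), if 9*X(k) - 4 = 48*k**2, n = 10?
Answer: -41369041/7443 ≈ -5558.1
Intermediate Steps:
M(R, t) = 0 (M(R, t) = (R + 10)*(-1 + 1) = (10 + R)*0 = 0)
X(k) = 4/9 + 16*k**2/3 (X(k) = 4/9 + (48*k**2)/9 = 4/9 + 16*k**2/3)
(M(-14, -29) - 4726/3308)*(3842 + X(3)) = (0 - 4726/3308)*(3842 + (4/9 + (16/3)*3**2)) = (0 - 4726*1/3308)*(3842 + (4/9 + (16/3)*9)) = (0 - 2363/1654)*(3842 + (4/9 + 48)) = -2363*(3842 + 436/9)/1654 = -2363/1654*35014/9 = -41369041/7443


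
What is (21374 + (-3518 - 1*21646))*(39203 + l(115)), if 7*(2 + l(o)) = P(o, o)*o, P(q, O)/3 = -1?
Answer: -1038694980/7 ≈ -1.4839e+8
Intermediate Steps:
P(q, O) = -3 (P(q, O) = 3*(-1) = -3)
l(o) = -2 - 3*o/7 (l(o) = -2 + (-3*o)/7 = -2 - 3*o/7)
(21374 + (-3518 - 1*21646))*(39203 + l(115)) = (21374 + (-3518 - 1*21646))*(39203 + (-2 - 3/7*115)) = (21374 + (-3518 - 21646))*(39203 + (-2 - 345/7)) = (21374 - 25164)*(39203 - 359/7) = -3790*274062/7 = -1038694980/7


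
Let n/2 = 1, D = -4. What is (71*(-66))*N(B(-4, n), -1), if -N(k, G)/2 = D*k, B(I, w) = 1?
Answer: -37488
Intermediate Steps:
n = 2 (n = 2*1 = 2)
N(k, G) = 8*k (N(k, G) = -(-8)*k = 8*k)
(71*(-66))*N(B(-4, n), -1) = (71*(-66))*(8*1) = -4686*8 = -37488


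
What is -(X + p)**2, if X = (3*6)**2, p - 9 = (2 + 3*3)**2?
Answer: -206116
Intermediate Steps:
p = 130 (p = 9 + (2 + 3*3)**2 = 9 + (2 + 9)**2 = 9 + 11**2 = 9 + 121 = 130)
X = 324 (X = 18**2 = 324)
-(X + p)**2 = -(324 + 130)**2 = -1*454**2 = -1*206116 = -206116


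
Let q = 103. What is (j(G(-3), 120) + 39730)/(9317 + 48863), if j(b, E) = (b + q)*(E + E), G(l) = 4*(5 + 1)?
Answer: 7021/5818 ≈ 1.2068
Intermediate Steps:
G(l) = 24 (G(l) = 4*6 = 24)
j(b, E) = 2*E*(103 + b) (j(b, E) = (b + 103)*(E + E) = (103 + b)*(2*E) = 2*E*(103 + b))
(j(G(-3), 120) + 39730)/(9317 + 48863) = (2*120*(103 + 24) + 39730)/(9317 + 48863) = (2*120*127 + 39730)/58180 = (30480 + 39730)*(1/58180) = 70210*(1/58180) = 7021/5818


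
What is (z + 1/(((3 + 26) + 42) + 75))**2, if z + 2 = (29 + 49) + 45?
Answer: 312122889/21316 ≈ 14643.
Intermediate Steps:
z = 121 (z = -2 + ((29 + 49) + 45) = -2 + (78 + 45) = -2 + 123 = 121)
(z + 1/(((3 + 26) + 42) + 75))**2 = (121 + 1/(((3 + 26) + 42) + 75))**2 = (121 + 1/((29 + 42) + 75))**2 = (121 + 1/(71 + 75))**2 = (121 + 1/146)**2 = (17667/146)**2 = 312122889/21316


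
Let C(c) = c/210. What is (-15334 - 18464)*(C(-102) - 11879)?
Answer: 14052600036/35 ≈ 4.0150e+8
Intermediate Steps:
C(c) = c/210 (C(c) = c*(1/210) = c/210)
(-15334 - 18464)*(C(-102) - 11879) = (-15334 - 18464)*((1/210)*(-102) - 11879) = -33798*(-17/35 - 11879) = -33798*(-415782/35) = 14052600036/35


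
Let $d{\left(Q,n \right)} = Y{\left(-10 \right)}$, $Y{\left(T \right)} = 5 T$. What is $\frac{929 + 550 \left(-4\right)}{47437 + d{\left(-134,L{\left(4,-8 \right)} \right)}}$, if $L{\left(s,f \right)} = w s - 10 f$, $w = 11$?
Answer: $- \frac{1271}{47387} \approx -0.026822$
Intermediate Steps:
$L{\left(s,f \right)} = - 10 f + 11 s$ ($L{\left(s,f \right)} = 11 s - 10 f = - 10 f + 11 s$)
$d{\left(Q,n \right)} = -50$ ($d{\left(Q,n \right)} = 5 \left(-10\right) = -50$)
$\frac{929 + 550 \left(-4\right)}{47437 + d{\left(-134,L{\left(4,-8 \right)} \right)}} = \frac{929 + 550 \left(-4\right)}{47437 - 50} = \frac{929 - 2200}{47387} = \left(-1271\right) \frac{1}{47387} = - \frac{1271}{47387}$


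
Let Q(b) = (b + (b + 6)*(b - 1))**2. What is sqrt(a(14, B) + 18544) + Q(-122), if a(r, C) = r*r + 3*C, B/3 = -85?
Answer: 200109316 + 5*sqrt(719) ≈ 2.0011e+8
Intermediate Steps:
B = -255 (B = 3*(-85) = -255)
a(r, C) = r**2 + 3*C
Q(b) = (b + (-1 + b)*(6 + b))**2 (Q(b) = (b + (6 + b)*(-1 + b))**2 = (b + (-1 + b)*(6 + b))**2)
sqrt(a(14, B) + 18544) + Q(-122) = sqrt((14**2 + 3*(-255)) + 18544) + (-6 + (-122)**2 + 6*(-122))**2 = sqrt((196 - 765) + 18544) + (-6 + 14884 - 732)**2 = sqrt(-569 + 18544) + 14146**2 = sqrt(17975) + 200109316 = 5*sqrt(719) + 200109316 = 200109316 + 5*sqrt(719)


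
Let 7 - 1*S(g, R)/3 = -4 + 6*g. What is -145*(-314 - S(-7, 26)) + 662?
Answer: 69247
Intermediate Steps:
S(g, R) = 33 - 18*g (S(g, R) = 21 - 3*(-4 + 6*g) = 21 + (12 - 18*g) = 33 - 18*g)
-145*(-314 - S(-7, 26)) + 662 = -145*(-314 - (33 - 18*(-7))) + 662 = -145*(-314 - (33 + 126)) + 662 = -145*(-314 - 1*159) + 662 = -145*(-314 - 159) + 662 = -145*(-473) + 662 = 68585 + 662 = 69247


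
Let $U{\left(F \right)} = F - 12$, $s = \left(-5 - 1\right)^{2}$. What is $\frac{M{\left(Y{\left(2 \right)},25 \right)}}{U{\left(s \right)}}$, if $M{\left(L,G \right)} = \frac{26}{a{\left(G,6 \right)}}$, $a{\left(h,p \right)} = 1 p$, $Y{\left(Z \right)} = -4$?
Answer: $\frac{13}{72} \approx 0.18056$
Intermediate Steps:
$s = 36$ ($s = \left(-6\right)^{2} = 36$)
$a{\left(h,p \right)} = p$
$U{\left(F \right)} = -12 + F$ ($U{\left(F \right)} = F - 12 = -12 + F$)
$M{\left(L,G \right)} = \frac{13}{3}$ ($M{\left(L,G \right)} = \frac{26}{6} = 26 \cdot \frac{1}{6} = \frac{13}{3}$)
$\frac{M{\left(Y{\left(2 \right)},25 \right)}}{U{\left(s \right)}} = \frac{13}{3 \left(-12 + 36\right)} = \frac{13}{3 \cdot 24} = \frac{13}{3} \cdot \frac{1}{24} = \frac{13}{72}$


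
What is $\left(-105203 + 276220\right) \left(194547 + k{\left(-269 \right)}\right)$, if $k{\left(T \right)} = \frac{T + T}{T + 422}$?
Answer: $\frac{5090347170601}{153} \approx 3.327 \cdot 10^{10}$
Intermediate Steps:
$k{\left(T \right)} = \frac{2 T}{422 + T}$
$\left(-105203 + 276220\right) \left(194547 + k{\left(-269 \right)}\right) = \left(-105203 + 276220\right) \left(194547 + 2 \left(-269\right) \frac{1}{422 - 269}\right) = 171017 \left(194547 + 2 \left(-269\right) \frac{1}{153}\right) = 171017 \left(194547 - \frac{538}{153}\right) = 171017 \cdot \frac{29765153}{153} = \frac{5090347170601}{153}$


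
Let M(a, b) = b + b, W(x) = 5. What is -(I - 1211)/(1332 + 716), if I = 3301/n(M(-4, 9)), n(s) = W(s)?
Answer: 1377/5120 ≈ 0.26895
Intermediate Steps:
M(a, b) = 2*b
n(s) = 5
I = 3301/5 ≈ 660.20
-(I - 1211)/(1332 + 716) = -(3301/5 - 1211)/(1332 + 716) = -(-2754)/(5*2048) = -1*(-1377/5120) = 1377/5120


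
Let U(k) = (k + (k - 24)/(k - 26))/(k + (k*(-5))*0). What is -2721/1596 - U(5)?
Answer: -23029/7980 ≈ -2.8858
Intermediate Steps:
U(k) = (k + (-24 + k)/(-26 + k))/k (U(k) = (k + (-24 + k)/(-26 + k))/(k - 5*k*0) = (k + (-24 + k)/(-26 + k))/(k + 0) = (k + (-24 + k)/(-26 + k))/k)
-2721/1596 - U(5) = -2721/1596 - (-24 + 5² - 25*5)/(5*(-26 + 5)) = -2721*1/1596 - (-24 + 25 - 125)/(5*(-21)) = -907/532 - (-1)*(-124)/(5*21) = -907/532 - 1*124/105 = -907/532 - 124/105 = -23029/7980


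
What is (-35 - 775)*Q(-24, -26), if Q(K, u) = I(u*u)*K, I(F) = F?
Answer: 13141440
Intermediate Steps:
Q(K, u) = K*u² (Q(K, u) = (u*u)*K = u²*K = K*u²)
(-35 - 775)*Q(-24, -26) = (-35 - 775)*(-24*(-26)²) = -(-19440)*676 = -810*(-16224) = 13141440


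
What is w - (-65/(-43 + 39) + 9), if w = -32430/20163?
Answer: -15363/572 ≈ -26.858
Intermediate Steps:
w = -230/143 (w = -32430*1/20163 = -230/143 ≈ -1.6084)
w - (-65/(-43 + 39) + 9) = -230/143 - (-65/(-43 + 39) + 9) = -230/143 - (-65/(-4) + 9) = -230/143 - (-65*(-¼) + 9) = -230/143 - (65/4 + 9) = -230/143 - 1*101/4 = -230/143 - 101/4 = -15363/572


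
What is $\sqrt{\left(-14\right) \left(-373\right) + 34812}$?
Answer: $\sqrt{40034} \approx 200.08$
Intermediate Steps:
$\sqrt{\left(-14\right) \left(-373\right) + 34812} = \sqrt{5222 + 34812} = \sqrt{40034}$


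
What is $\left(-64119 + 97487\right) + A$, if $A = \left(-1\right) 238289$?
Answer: $-204921$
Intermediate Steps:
$A = -238289$
$\left(-64119 + 97487\right) + A = \left(-64119 + 97487\right) - 238289 = 33368 - 238289 = -204921$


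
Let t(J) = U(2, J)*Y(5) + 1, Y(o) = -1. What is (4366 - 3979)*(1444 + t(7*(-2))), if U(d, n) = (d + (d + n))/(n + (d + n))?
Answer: 7267860/13 ≈ 5.5907e+5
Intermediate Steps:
U(d, n) = (n + 2*d)/(d + 2*n)
t(J) = 1 - (4 + J)/(2 + 2*J) (t(J) = ((J + 2*2)/(2 + 2*J))*(-1) + 1 = ((J + 4)/(2 + 2*J))*(-1) + 1 = ((4 + J)/(2 + 2*J))*(-1) + 1 = -(4 + J)/(2 + 2*J) + 1 = 1 - (4 + J)/(2 + 2*J))
(4366 - 3979)*(1444 + t(7*(-2))) = (4366 - 3979)*(1444 + (-2 + 7*(-2))/(2*(1 + 7*(-2)))) = 387*(1444 + (-2 - 14)/(2*(1 - 14))) = 387*(1444 + (1/2)*(-16)/(-13)) = 387*(1444 + (1/2)*(-1/13)*(-16)) = 387*(1444 + 8/13) = 387*(18780/13) = 7267860/13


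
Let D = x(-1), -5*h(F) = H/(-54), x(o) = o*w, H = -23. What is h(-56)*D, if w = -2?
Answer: -23/135 ≈ -0.17037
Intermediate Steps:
x(o) = -2*o (x(o) = o*(-2) = -2*o)
h(F) = -23/270 (h(F) = -(-23)/(5*(-54)) = -(-23)*(-1)/(5*54) = -1/5*23/54 = -23/270)
D = 2 (D = -2*(-1) = 2)
h(-56)*D = -23/270*2 = -23/135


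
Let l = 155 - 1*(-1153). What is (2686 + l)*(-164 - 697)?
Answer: -3438834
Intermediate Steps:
l = 1308 (l = 155 + 1153 = 1308)
(2686 + l)*(-164 - 697) = (2686 + 1308)*(-164 - 697) = 3994*(-861) = -3438834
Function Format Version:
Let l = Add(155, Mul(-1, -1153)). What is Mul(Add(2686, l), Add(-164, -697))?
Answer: -3438834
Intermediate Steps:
l = 1308 (l = Add(155, 1153) = 1308)
Mul(Add(2686, l), Add(-164, -697)) = Mul(Add(2686, 1308), Add(-164, -697)) = Mul(3994, -861) = -3438834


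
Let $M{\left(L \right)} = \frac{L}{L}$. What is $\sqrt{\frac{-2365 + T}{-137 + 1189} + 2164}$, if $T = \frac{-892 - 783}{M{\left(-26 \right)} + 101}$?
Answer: $\frac{\sqrt{6222638123526}}{53652} \approx 46.495$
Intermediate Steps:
$M{\left(L \right)} = 1$
$T = - \frac{1675}{102}$ ($T = \frac{-892 - 783}{1 + 101} = - \frac{1675}{102} \approx -16.422$)
$\sqrt{\frac{-2365 + T}{-137 + 1189} + 2164} = \sqrt{\frac{-2365 - \frac{1675}{102}}{-137 + 1189} + 2164} = \sqrt{- \frac{242905}{102 \cdot 1052} + 2164} = \sqrt{\left(- \frac{242905}{102}\right) \frac{1}{1052} + 2164} = \sqrt{- \frac{242905}{107304} + 2164} = \sqrt{\frac{231962951}{107304}} = \frac{\sqrt{6222638123526}}{53652}$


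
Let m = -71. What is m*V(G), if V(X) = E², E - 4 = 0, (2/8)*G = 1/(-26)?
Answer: -1136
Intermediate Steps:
G = -2/13 (G = 4/(-26) = 4*(-1/26) = -2/13 ≈ -0.15385)
E = 4 (E = 4 + 0 = 4)
V(X) = 16 (V(X) = 4² = 16)
m*V(G) = -71*16 = -1136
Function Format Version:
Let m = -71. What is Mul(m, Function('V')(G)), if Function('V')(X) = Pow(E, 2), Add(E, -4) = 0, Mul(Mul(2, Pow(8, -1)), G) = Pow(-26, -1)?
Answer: -1136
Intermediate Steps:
G = Rational(-2, 13) (G = Mul(4, Pow(-26, -1)) = Mul(4, Rational(-1, 26)) = Rational(-2, 13) ≈ -0.15385)
E = 4 (E = Add(4, 0) = 4)
Function('V')(X) = 16 (Function('V')(X) = Pow(4, 2) = 16)
Mul(m, Function('V')(G)) = Mul(-71, 16) = -1136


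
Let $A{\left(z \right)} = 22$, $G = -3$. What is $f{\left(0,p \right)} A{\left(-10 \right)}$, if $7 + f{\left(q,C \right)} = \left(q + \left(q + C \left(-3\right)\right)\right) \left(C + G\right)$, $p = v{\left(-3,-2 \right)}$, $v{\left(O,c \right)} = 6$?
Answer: $-1342$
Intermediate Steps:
$p = 6$
$f{\left(q,C \right)} = -7 + \left(-3 + C\right) \left(- 3 C + 2 q\right)$ ($f{\left(q,C \right)} = -7 + \left(q + \left(q + C \left(-3\right)\right)\right) \left(C - 3\right) = -7 + \left(q - \left(- q + 3 C\right)\right) \left(-3 + C\right) = -7 + \left(- 3 C + 2 q\right) \left(-3 + C\right) = -7 + \left(-3 + C\right) \left(- 3 C + 2 q\right)$)
$f{\left(0,p \right)} A{\left(-10 \right)} = \left(-7 - 0 - 3 \cdot 6^{2} + 9 \cdot 6 + 2 \cdot 6 \cdot 0\right) 22 = \left(-7 + 0 - 108 + 54 + 0\right) 22 = \left(-61\right) 22 = -1342$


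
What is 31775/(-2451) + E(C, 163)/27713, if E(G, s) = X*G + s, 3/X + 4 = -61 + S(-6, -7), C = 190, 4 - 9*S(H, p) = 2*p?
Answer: -6161422664/475471941 ≈ -12.959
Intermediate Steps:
S(H, p) = 4/9 - 2*p/9
X = -1/21 (X = 3/(-4 + (-61 + (4/9 - 2/9*(-7)))) = 3/(-4 + (-61 + (4/9 + 14/9))) = 3/(-4 + (-61 + 2)) = 3/(-4 - 59) = 3/(-63) = 3*(-1/63) = -1/21 ≈ -0.047619)
E(G, s) = s - G/21 (E(G, s) = -G/21 + s = s - G/21)
31775/(-2451) + E(C, 163)/27713 = 31775/(-2451) + (163 - 1/21*190)/27713 = 31775*(-1/2451) + (163 - 190/21)*(1/27713) = -31775/2451 + (3233/21)*(1/27713) = -31775/2451 + 3233/581973 = -6161422664/475471941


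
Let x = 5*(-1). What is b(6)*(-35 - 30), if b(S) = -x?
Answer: -325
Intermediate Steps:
x = -5
b(S) = 5 (b(S) = -1*(-5) = 5)
b(6)*(-35 - 30) = 5*(-35 - 30) = 5*(-65) = -325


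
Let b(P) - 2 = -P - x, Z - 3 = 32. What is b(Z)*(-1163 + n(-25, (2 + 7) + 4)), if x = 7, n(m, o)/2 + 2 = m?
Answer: 48680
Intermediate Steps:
n(m, o) = -4 + 2*m
Z = 35 (Z = 3 + 32 = 35)
b(P) = -5 - P (b(P) = 2 + (-P - 1*7) = 2 + (-P - 7) = 2 + (-7 - P) = -5 - P)
b(Z)*(-1163 + n(-25, (2 + 7) + 4)) = (-5 - 1*35)*(-1163 + (-4 + 2*(-25))) = (-5 - 35)*(-1163 + (-4 - 50)) = -40*(-1163 - 54) = -40*(-1217) = 48680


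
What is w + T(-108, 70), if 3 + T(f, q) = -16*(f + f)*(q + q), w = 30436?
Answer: 514273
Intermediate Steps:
T(f, q) = -3 - 64*f*q (T(f, q) = -3 - 16*(f + f)*(q + q) = -3 - 16*2*f*2*q = -3 - 64*f*q)
w + T(-108, 70) = 30436 + (-3 - 64*(-108)*70) = 30436 + (-3 + 483840) = 30436 + 483837 = 514273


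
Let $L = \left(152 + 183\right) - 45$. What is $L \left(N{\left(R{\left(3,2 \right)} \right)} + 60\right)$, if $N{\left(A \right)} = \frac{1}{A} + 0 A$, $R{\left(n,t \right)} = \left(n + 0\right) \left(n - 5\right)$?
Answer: $\frac{52055}{3} \approx 17352.0$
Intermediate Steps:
$R{\left(n,t \right)} = n \left(-5 + n\right)$
$N{\left(A \right)} = \frac{1}{A}$ ($N{\left(A \right)} = \frac{1}{A} + 0 = \frac{1}{A}$)
$L = 290$ ($L = 335 - 45 = 290$)
$L \left(N{\left(R{\left(3,2 \right)} \right)} + 60\right) = 290 \left(\frac{1}{3 \left(-5 + 3\right)} + 60\right) = 290 \left(\frac{1}{3 \left(-2\right)} + 60\right) = 290 \left(\frac{1}{-6} + 60\right) = 290 \left(- \frac{1}{6} + 60\right) = 290 \cdot \frac{359}{6} = \frac{52055}{3}$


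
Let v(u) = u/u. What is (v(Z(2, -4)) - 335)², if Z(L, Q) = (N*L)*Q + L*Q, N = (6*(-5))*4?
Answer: 111556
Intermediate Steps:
N = -120 (N = -30*4 = -120)
Z(L, Q) = -119*L*Q (Z(L, Q) = (-120*L)*Q + L*Q = -120*L*Q + L*Q = -119*L*Q)
v(u) = 1
(v(Z(2, -4)) - 335)² = (1 - 335)² = (-334)² = 111556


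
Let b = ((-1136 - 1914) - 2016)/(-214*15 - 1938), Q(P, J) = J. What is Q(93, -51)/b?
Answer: -7722/149 ≈ -51.826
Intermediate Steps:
b = 2533/2574 (b = (-3050 - 2016)/(-3210 - 1938) = -5066/(-5148) = -5066*(-1/5148) = 2533/2574 ≈ 0.98407)
Q(93, -51)/b = -51/2533/2574 = -51*2574/2533 = -7722/149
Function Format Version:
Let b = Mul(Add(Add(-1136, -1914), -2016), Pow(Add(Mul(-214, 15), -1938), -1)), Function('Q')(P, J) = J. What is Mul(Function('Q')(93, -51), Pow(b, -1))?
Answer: Rational(-7722, 149) ≈ -51.826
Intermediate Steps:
b = Rational(2533, 2574) (b = Mul(Add(-3050, -2016), Pow(Add(-3210, -1938), -1)) = Mul(-5066, Pow(-5148, -1)) = Mul(-5066, Rational(-1, 5148)) = Rational(2533, 2574) ≈ 0.98407)
Mul(Function('Q')(93, -51), Pow(b, -1)) = Mul(-51, Pow(Rational(2533, 2574), -1)) = Mul(-51, Rational(2574, 2533)) = Rational(-7722, 149)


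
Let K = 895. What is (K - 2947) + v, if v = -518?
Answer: -2570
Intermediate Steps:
(K - 2947) + v = (895 - 2947) - 518 = -2052 - 518 = -2570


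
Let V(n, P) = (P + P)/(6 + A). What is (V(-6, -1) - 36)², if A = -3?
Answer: 12100/9 ≈ 1344.4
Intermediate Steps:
V(n, P) = 2*P/3 (V(n, P) = (P + P)/(6 - 3) = (2*P)/3 = (2*P)*(⅓) = 2*P/3)
(V(-6, -1) - 36)² = ((⅔)*(-1) - 36)² = (-⅔ - 36)² = (-110/3)² = 12100/9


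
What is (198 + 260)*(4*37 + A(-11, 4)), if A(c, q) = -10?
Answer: 63204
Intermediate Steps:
(198 + 260)*(4*37 + A(-11, 4)) = (198 + 260)*(4*37 - 10) = 458*(148 - 10) = 458*138 = 63204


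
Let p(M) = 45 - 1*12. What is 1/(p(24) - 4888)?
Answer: -1/4855 ≈ -0.00020597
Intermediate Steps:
p(M) = 33 (p(M) = 45 - 12 = 33)
1/(p(24) - 4888) = 1/(33 - 4888) = 1/(-4855) = -1/4855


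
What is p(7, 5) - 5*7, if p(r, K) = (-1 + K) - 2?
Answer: -33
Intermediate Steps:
p(r, K) = -3 + K
p(7, 5) - 5*7 = (-3 + 5) - 5*7 = 2 - 35 = -33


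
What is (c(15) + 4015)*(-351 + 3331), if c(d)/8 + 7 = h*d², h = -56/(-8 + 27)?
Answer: -76225420/19 ≈ -4.0119e+6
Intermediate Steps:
h = -56/19 ≈ -2.9474
c(d) = -56 - 448*d²/19 (c(d) = -56 + 8*(-56*d²/19) = -56 - 448*d²/19)
(c(15) + 4015)*(-351 + 3331) = ((-56 - 448/19*15²) + 4015)*(-351 + 3331) = ((-56 - 448/19*225) + 4015)*2980 = ((-56 - 100800/19) + 4015)*2980 = (-101864/19 + 4015)*2980 = -25579/19*2980 = -76225420/19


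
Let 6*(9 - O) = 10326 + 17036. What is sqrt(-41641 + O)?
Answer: I*sqrt(415731)/3 ≈ 214.92*I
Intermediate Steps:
O = -13654/3 (O = 9 - (10326 + 17036)/6 = 9 - 1/6*27362 = 9 - 13681/3 = -13654/3 ≈ -4551.3)
sqrt(-41641 + O) = sqrt(-41641 - 13654/3) = sqrt(-138577/3) = I*sqrt(415731)/3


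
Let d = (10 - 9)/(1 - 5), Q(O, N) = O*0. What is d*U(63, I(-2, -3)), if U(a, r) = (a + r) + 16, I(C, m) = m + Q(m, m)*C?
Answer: -19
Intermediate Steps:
Q(O, N) = 0
I(C, m) = m (I(C, m) = m + 0*C = m + 0 = m)
U(a, r) = 16 + a + r
d = -¼ (d = 1/(-4) = 1*(-¼) = -¼ ≈ -0.25000)
d*U(63, I(-2, -3)) = -(16 + 63 - 3)/4 = -¼*76 = -19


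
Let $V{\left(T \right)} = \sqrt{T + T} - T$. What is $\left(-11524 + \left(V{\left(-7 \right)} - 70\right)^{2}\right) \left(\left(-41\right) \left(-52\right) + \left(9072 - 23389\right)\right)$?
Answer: $92228265 + 1535310 i \sqrt{14} \approx 9.2228 \cdot 10^{7} + 5.7446 \cdot 10^{6} i$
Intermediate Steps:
$V{\left(T \right)} = - T + \sqrt{2} \sqrt{T}$ ($V{\left(T \right)} = \sqrt{2 T} - T = \sqrt{2} \sqrt{T} - T = - T + \sqrt{2} \sqrt{T}$)
$\left(-11524 + \left(V{\left(-7 \right)} - 70\right)^{2}\right) \left(\left(-41\right) \left(-52\right) + \left(9072 - 23389\right)\right) = \left(-11524 + \left(\left(\left(-1\right) \left(-7\right) + \sqrt{2} \sqrt{-7}\right) - 70\right)^{2}\right) \left(\left(-41\right) \left(-52\right) + \left(9072 - 23389\right)\right) = \left(-11524 + \left(\left(7 + \sqrt{2} i \sqrt{7}\right) - 70\right)^{2}\right) \left(2132 - 14317\right) = \left(-11524 + \left(\left(7 + i \sqrt{14}\right) - 70\right)^{2}\right) \left(-12185\right) = \left(-11524 + \left(-63 + i \sqrt{14}\right)^{2}\right) \left(-12185\right) = 140419940 - 12185 \left(-63 + i \sqrt{14}\right)^{2}$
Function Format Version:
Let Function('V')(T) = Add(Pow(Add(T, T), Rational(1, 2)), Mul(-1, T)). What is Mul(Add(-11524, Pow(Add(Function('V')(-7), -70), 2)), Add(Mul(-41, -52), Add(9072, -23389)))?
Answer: Add(92228265, Mul(1535310, I, Pow(14, Rational(1, 2)))) ≈ Add(9.2228e+7, Mul(5.7446e+6, I))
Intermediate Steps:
Function('V')(T) = Add(Mul(-1, T), Mul(Pow(2, Rational(1, 2)), Pow(T, Rational(1, 2)))) (Function('V')(T) = Add(Pow(Mul(2, T), Rational(1, 2)), Mul(-1, T)) = Add(Mul(Pow(2, Rational(1, 2)), Pow(T, Rational(1, 2))), Mul(-1, T)) = Add(Mul(-1, T), Mul(Pow(2, Rational(1, 2)), Pow(T, Rational(1, 2)))))
Mul(Add(-11524, Pow(Add(Function('V')(-7), -70), 2)), Add(Mul(-41, -52), Add(9072, -23389))) = Mul(Add(-11524, Pow(Add(Add(Mul(-1, -7), Mul(Pow(2, Rational(1, 2)), Pow(-7, Rational(1, 2)))), -70), 2)), Add(Mul(-41, -52), Add(9072, -23389))) = Mul(Add(-11524, Pow(Add(Add(7, Mul(Pow(2, Rational(1, 2)), Mul(I, Pow(7, Rational(1, 2))))), -70), 2)), Add(2132, -14317)) = Mul(Add(-11524, Pow(Add(Add(7, Mul(I, Pow(14, Rational(1, 2)))), -70), 2)), -12185) = Mul(Add(-11524, Pow(Add(-63, Mul(I, Pow(14, Rational(1, 2)))), 2)), -12185) = Add(140419940, Mul(-12185, Pow(Add(-63, Mul(I, Pow(14, Rational(1, 2)))), 2)))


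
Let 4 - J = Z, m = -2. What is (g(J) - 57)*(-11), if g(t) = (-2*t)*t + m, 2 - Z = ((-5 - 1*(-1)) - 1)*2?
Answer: 2057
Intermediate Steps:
Z = 12 (Z = 2 - ((-5 - 1*(-1)) - 1)*2 = 2 - ((-5 + 1) - 1)*2 = 2 - (-4 - 1)*2 = 2 - (-5)*2 = 2 - 1*(-10) = 2 + 10 = 12)
J = -8 (J = 4 - 1*12 = 4 - 12 = -8)
g(t) = -2 - 2*t² (g(t) = (-2*t)*t - 2 = -2*t² - 2 = -2 - 2*t²)
(g(J) - 57)*(-11) = ((-2 - 2*(-8)²) - 57)*(-11) = ((-2 - 2*64) - 57)*(-11) = ((-2 - 128) - 57)*(-11) = (-130 - 57)*(-11) = -187*(-11) = 2057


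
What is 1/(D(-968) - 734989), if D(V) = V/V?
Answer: -1/734988 ≈ -1.3606e-6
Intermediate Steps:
D(V) = 1
1/(D(-968) - 734989) = 1/(1 - 734989) = 1/(-734988) = -1/734988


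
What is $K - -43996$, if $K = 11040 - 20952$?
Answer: $34084$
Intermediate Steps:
$K = -9912$ ($K = 11040 - 20952 = -9912$)
$K - -43996 = -9912 - -43996 = -9912 + 43996 = 34084$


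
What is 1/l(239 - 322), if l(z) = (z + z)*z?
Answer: 1/13778 ≈ 7.2579e-5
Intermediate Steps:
l(z) = 2*z² (l(z) = (2*z)*z = 2*z²)
1/l(239 - 322) = 1/(2*(239 - 322)²) = 1/(2*(-83)²) = 1/(2*6889) = 1/13778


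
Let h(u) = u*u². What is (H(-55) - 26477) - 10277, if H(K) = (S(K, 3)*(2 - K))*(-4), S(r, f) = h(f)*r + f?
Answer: 301142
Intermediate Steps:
h(u) = u³
S(r, f) = f + r*f³ (S(r, f) = f³*r + f = r*f³ + f = f + r*f³)
H(K) = -4*(2 - K)*(3 + 27*K) (H(K) = ((3 + K*3³)*(2 - K))*(-4) = ((3 + K*27)*(2 - K))*(-4) = ((3 + 27*K)*(2 - K))*(-4) = ((2 - K)*(3 + 27*K))*(-4) = -4*(2 - K)*(3 + 27*K))
(H(-55) - 26477) - 10277 = (12*(1 + 9*(-55))*(-2 - 55) - 26477) - 10277 = (12*(1 - 495)*(-57) - 26477) - 10277 = (12*(-494)*(-57) - 26477) - 10277 = (337896 - 26477) - 10277 = 311419 - 10277 = 301142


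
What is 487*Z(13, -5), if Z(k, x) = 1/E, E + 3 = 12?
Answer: 487/9 ≈ 54.111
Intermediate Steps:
E = 9 (E = -3 + 12 = 9)
Z(k, x) = ⅑ (Z(k, x) = 1/9 = ⅑)
487*Z(13, -5) = 487*(⅑) = 487/9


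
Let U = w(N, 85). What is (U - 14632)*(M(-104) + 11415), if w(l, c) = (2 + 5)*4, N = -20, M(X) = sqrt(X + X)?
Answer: -166704660 - 58416*I*sqrt(13) ≈ -1.667e+8 - 2.1062e+5*I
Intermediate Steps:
M(X) = sqrt(2)*sqrt(X) (M(X) = sqrt(2*X) = sqrt(2)*sqrt(X))
w(l, c) = 28 (w(l, c) = 7*4 = 28)
U = 28
(U - 14632)*(M(-104) + 11415) = (28 - 14632)*(sqrt(2)*sqrt(-104) + 11415) = -14604*(sqrt(2)*(2*I*sqrt(26)) + 11415) = -14604*(4*I*sqrt(13) + 11415) = -14604*(11415 + 4*I*sqrt(13)) = -166704660 - 58416*I*sqrt(13)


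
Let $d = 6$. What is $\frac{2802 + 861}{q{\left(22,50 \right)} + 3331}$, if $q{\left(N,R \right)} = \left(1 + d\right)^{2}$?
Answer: $\frac{3663}{3380} \approx 1.0837$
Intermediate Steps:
$q{\left(N,R \right)} = 49$ ($q{\left(N,R \right)} = \left(1 + 6\right)^{2} = 7^{2} = 49$)
$\frac{2802 + 861}{q{\left(22,50 \right)} + 3331} = \frac{2802 + 861}{49 + 3331} = \frac{3663}{3380}$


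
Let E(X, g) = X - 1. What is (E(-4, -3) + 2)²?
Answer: 9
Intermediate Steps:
E(X, g) = -1 + X
(E(-4, -3) + 2)² = ((-1 - 4) + 2)² = (-5 + 2)² = (-3)² = 9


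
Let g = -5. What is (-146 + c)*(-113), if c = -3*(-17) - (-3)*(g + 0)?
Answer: 12430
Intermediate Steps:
c = 36 (c = -3*(-17) - (-3)*(-5 + 0) = 51 - (-3)*(-5) = 51 - 1*15 = 51 - 15 = 36)
(-146 + c)*(-113) = (-146 + 36)*(-113) = -110*(-113) = 12430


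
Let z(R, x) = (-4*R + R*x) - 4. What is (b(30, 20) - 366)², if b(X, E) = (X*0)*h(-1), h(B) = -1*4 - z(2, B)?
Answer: 133956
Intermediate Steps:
z(R, x) = -4 - 4*R + R*x
h(B) = 8 - 2*B (h(B) = -1*4 - (-4 - 4*2 + 2*B) = -4 - (-4 - 8 + 2*B) = -4 - (-12 + 2*B) = -4 + (12 - 2*B) = 8 - 2*B)
b(X, E) = 0 (b(X, E) = (X*0)*(8 - 2*(-1)) = 0*(8 + 2) = 0*10 = 0)
(b(30, 20) - 366)² = (0 - 366)² = (-366)² = 133956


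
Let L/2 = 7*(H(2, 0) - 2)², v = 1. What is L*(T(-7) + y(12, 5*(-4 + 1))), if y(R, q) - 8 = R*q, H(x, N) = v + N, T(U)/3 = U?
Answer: -2702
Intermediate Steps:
T(U) = 3*U
H(x, N) = 1 + N
y(R, q) = 8 + R*q
L = 14 (L = 2*(7*((1 + 0) - 2)²) = 2*(7*(1 - 2)²) = 2*(7*(-1)²) = 2*(7*1) = 2*7 = 14)
L*(T(-7) + y(12, 5*(-4 + 1))) = 14*(3*(-7) + (8 + 12*(5*(-4 + 1)))) = 14*(-21 + (8 + 12*(5*(-3)))) = 14*(-21 + (8 + 12*(-15))) = 14*(-21 + (8 - 180)) = 14*(-21 - 172) = 14*(-193) = -2702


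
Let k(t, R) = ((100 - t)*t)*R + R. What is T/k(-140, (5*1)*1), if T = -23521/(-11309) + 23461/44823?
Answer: -30688424/1980400489755 ≈ -1.5496e-5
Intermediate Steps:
T = 30688424/11788449 (T = -23521*(-1/11309) + 23461*(1/44823) = 547/263 + 23461/44823 = 30688424/11788449 ≈ 2.6033)
k(t, R) = R + R*t*(100 - t) (k(t, R) = (t*(100 - t))*R + R = R*t*(100 - t) + R = R + R*t*(100 - t))
T/k(-140, (5*1)*1) = 30688424/(11788449*((((5*1)*1)*(1 - 1*(-140)² + 100*(-140))))) = 30688424/(11788449*(((5*1)*(1 - 1*19600 - 14000)))) = 30688424/(11788449*((5*(1 - 19600 - 14000)))) = 30688424/(11788449*((5*(-33599)))) = (30688424/11788449)/(-167995) = (30688424/11788449)*(-1/167995) = -30688424/1980400489755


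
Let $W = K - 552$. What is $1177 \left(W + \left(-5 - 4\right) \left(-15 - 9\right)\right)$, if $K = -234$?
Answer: $-670890$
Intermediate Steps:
$W = -786$ ($W = -234 - 552 = -786$)
$1177 \left(W + \left(-5 - 4\right) \left(-15 - 9\right)\right) = 1177 \left(-786 + \left(-5 - 4\right) \left(-15 - 9\right)\right) = 1177 \left(-786 + \left(-5 - 4\right) \left(-24\right)\right) = 1177 \left(-786 - -216\right) = 1177 \left(-786 + 216\right) = 1177 \left(-570\right) = -670890$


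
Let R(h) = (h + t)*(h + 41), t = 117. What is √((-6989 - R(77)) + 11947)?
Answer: 7*I*√366 ≈ 133.92*I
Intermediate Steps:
R(h) = (41 + h)*(117 + h) (R(h) = (h + 117)*(h + 41) = (117 + h)*(41 + h) = (41 + h)*(117 + h))
√((-6989 - R(77)) + 11947) = √((-6989 - (4797 + 77² + 158*77)) + 11947) = √((-6989 - (4797 + 5929 + 12166)) + 11947) = √((-6989 - 1*22892) + 11947) = √((-6989 - 22892) + 11947) = √(-29881 + 11947) = √(-17934) = 7*I*√366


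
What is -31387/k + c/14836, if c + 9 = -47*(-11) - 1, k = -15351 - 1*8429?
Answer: 59714249/44100010 ≈ 1.3541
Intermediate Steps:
k = -23780 (k = -15351 - 8429 = -23780)
c = 507 (c = -9 + (-47*(-11) - 1) = -9 + (517 - 1) = -9 + 516 = 507)
-31387/k + c/14836 = -31387/(-23780) + 507/14836 = -31387*(-1/23780) + 507*(1/14836) = 31387/23780 + 507/14836 = 59714249/44100010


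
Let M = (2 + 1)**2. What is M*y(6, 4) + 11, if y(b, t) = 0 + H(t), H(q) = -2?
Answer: -7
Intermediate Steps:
y(b, t) = -2 (y(b, t) = 0 - 2 = -2)
M = 9 (M = 3**2 = 9)
M*y(6, 4) + 11 = 9*(-2) + 11 = -18 + 11 = -7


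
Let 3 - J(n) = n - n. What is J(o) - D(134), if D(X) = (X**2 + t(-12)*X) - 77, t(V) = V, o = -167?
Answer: -16268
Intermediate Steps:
J(n) = 3 (J(n) = 3 - (n - n) = 3 - 1*0 = 3 + 0 = 3)
D(X) = -77 + X**2 - 12*X (D(X) = (X**2 - 12*X) - 77 = -77 + X**2 - 12*X)
J(o) - D(134) = 3 - (-77 + 134**2 - 12*134) = 3 - (-77 + 17956 - 1608) = 3 - 1*16271 = 3 - 16271 = -16268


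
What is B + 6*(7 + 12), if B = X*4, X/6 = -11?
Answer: -150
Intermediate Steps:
X = -66 (X = 6*(-11) = -66)
B = -264 (B = -66*4 = -264)
B + 6*(7 + 12) = -264 + 6*(7 + 12) = -264 + 6*19 = -264 + 114 = -150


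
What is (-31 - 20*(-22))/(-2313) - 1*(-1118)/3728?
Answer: 530591/4311432 ≈ 0.12307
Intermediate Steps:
(-31 - 20*(-22))/(-2313) - 1*(-1118)/3728 = (-31 + 440)*(-1/2313) + 1118*(1/3728) = 409*(-1/2313) + 559/1864 = -409/2313 + 559/1864 = 530591/4311432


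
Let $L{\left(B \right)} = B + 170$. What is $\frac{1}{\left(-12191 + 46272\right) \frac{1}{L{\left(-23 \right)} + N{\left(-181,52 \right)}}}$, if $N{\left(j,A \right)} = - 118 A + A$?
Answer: $- \frac{5937}{34081} \approx -0.1742$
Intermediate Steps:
$L{\left(B \right)} = 170 + B$
$N{\left(j,A \right)} = - 117 A$
$\frac{1}{\left(-12191 + 46272\right) \frac{1}{L{\left(-23 \right)} + N{\left(-181,52 \right)}}} = \frac{1}{\left(-12191 + 46272\right) \frac{1}{\left(170 - 23\right) - 6084}} = \frac{1}{34081 \frac{1}{147 - 6084}} = \frac{1}{34081 \frac{1}{-5937}} = \frac{1}{34081 \left(- \frac{1}{5937}\right)} = \frac{1}{- \frac{34081}{5937}} = - \frac{5937}{34081}$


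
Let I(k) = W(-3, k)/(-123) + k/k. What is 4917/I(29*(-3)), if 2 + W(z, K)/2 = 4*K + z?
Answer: 604791/829 ≈ 729.54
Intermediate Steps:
W(z, K) = -4 + 2*z + 8*K (W(z, K) = -4 + 2*(4*K + z) = -4 + 2*(z + 4*K) = -4 + (2*z + 8*K) = -4 + 2*z + 8*K)
I(k) = 133/123 - 8*k/123 (I(k) = (-4 + 2*(-3) + 8*k)/(-123) + k/k = (-4 - 6 + 8*k)*(-1/123) + 1 = (-10 + 8*k)*(-1/123) + 1 = (10/123 - 8*k/123) + 1 = 133/123 - 8*k/123)
4917/I(29*(-3)) = 4917/(133/123 - 232*(-3)/123) = 4917/(133/123 - 8/123*(-87)) = 4917/(133/123 + 232/41) = 4917/(829/123) = 4917*(123/829) = 604791/829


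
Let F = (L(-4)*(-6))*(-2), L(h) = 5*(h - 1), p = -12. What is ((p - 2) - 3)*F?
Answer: 5100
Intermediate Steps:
L(h) = -5 + 5*h (L(h) = 5*(-1 + h) = -5 + 5*h)
F = -300 (F = ((-5 + 5*(-4))*(-6))*(-2) = ((-5 - 20)*(-6))*(-2) = -25*(-6)*(-2) = 150*(-2) = -300)
((p - 2) - 3)*F = ((-12 - 2) - 3)*(-300) = (-14 - 3)*(-300) = -17*(-300) = 5100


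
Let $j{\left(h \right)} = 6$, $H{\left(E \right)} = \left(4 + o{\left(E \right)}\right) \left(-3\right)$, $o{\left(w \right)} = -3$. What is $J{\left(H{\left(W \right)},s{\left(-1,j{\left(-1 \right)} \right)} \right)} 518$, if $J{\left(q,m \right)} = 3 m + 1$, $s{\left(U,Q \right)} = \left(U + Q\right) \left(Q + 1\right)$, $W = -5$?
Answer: $54908$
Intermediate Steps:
$H{\left(E \right)} = -3$ ($H{\left(E \right)} = \left(4 - 3\right) \left(-3\right) = 1 \left(-3\right) = -3$)
$s{\left(U,Q \right)} = \left(1 + Q\right) \left(Q + U\right)$ ($s{\left(U,Q \right)} = \left(Q + U\right) \left(1 + Q\right) = \left(1 + Q\right) \left(Q + U\right)$)
$J{\left(q,m \right)} = 1 + 3 m$
$J{\left(H{\left(W \right)},s{\left(-1,j{\left(-1 \right)} \right)} \right)} 518 = \left(1 + 3 \left(6 - 1 + 6^{2} + 6 \left(-1\right)\right)\right) 518 = \left(1 + 3 \left(6 - 1 + 36 - 6\right)\right) 518 = \left(1 + 3 \cdot 35\right) 518 = \left(1 + 105\right) 518 = 106 \cdot 518 = 54908$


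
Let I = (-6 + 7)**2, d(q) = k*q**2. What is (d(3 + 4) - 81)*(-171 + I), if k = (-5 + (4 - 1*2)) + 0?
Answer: 38760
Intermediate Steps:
k = -3 (k = (-5 + (4 - 2)) + 0 = (-5 + 2) + 0 = -3 + 0 = -3)
d(q) = -3*q**2
I = 1 (I = 1**2 = 1)
(d(3 + 4) - 81)*(-171 + I) = (-3*(3 + 4)**2 - 81)*(-171 + 1) = (-3*7**2 - 81)*(-170) = (-3*49 - 81)*(-170) = (-147 - 81)*(-170) = -228*(-170) = 38760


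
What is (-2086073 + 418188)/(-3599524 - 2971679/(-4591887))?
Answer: 7658739448995/16528604490109 ≈ 0.46336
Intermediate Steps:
(-2086073 + 418188)/(-3599524 - 2971679/(-4591887)) = -1667885/(-3599524 - 2971679*(-1/4591887)) = -1667885/(-3599524 + 2971679/4591887) = -1667885/(-16528604490109/4591887) = -1667885*(-4591887/16528604490109) = 7658739448995/16528604490109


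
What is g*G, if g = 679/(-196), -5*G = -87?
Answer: -8439/140 ≈ -60.279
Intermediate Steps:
G = 87/5 (G = -⅕*(-87) = 87/5 ≈ 17.400)
g = -97/28 (g = 679*(-1/196) = -97/28 ≈ -3.4643)
g*G = -97/28*87/5 = -8439/140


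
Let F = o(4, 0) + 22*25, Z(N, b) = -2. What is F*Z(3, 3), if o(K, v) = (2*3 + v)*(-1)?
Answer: -1088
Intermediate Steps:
o(K, v) = -6 - v (o(K, v) = (6 + v)*(-1) = -6 - v)
F = 544 (F = (-6 - 1*0) + 22*25 = (-6 + 0) + 550 = -6 + 550 = 544)
F*Z(3, 3) = 544*(-2) = -1088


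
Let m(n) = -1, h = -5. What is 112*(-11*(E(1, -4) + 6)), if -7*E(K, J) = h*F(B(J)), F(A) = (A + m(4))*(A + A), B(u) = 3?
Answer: -17952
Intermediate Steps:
F(A) = 2*A*(-1 + A) (F(A) = (A - 1)*(A + A) = (-1 + A)*(2*A) = 2*A*(-1 + A))
E(K, J) = 60/7 (E(K, J) = -(-5)*2*3*(-1 + 3)/7 = -(-5)*2*3*2/7 = -(-5)*12/7 = -1/7*(-60) = 60/7)
112*(-11*(E(1, -4) + 6)) = 112*(-11*(60/7 + 6)) = 112*(-11*102/7) = 112*(-1122/7) = -17952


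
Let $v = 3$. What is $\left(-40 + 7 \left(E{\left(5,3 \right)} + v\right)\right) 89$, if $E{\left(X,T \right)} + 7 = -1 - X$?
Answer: $-9790$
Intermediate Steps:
$E{\left(X,T \right)} = -8 - X$ ($E{\left(X,T \right)} = -7 - \left(1 + X\right) = -8 - X$)
$\left(-40 + 7 \left(E{\left(5,3 \right)} + v\right)\right) 89 = \left(-40 + 7 \left(\left(-8 - 5\right) + 3\right)\right) 89 = \left(-40 + 7 \left(-13 + 3\right)\right) 89 = \left(-40 + 7 \left(-10\right)\right) 89 = \left(-40 - 70\right) 89 = \left(-110\right) 89 = -9790$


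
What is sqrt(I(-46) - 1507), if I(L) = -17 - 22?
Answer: I*sqrt(1546) ≈ 39.319*I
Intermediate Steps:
I(L) = -39
sqrt(I(-46) - 1507) = sqrt(-39 - 1507) = sqrt(-1546) = I*sqrt(1546)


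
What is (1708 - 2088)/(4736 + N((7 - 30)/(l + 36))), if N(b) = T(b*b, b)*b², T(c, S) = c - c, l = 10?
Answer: -95/1184 ≈ -0.080236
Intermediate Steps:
T(c, S) = 0
N(b) = 0 (N(b) = 0*b² = 0)
(1708 - 2088)/(4736 + N((7 - 30)/(l + 36))) = (1708 - 2088)/(4736 + 0) = -380/4736 = -380*1/4736 = -95/1184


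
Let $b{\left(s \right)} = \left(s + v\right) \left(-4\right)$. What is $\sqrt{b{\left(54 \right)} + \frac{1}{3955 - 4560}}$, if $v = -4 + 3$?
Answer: $\frac{i \sqrt{641305}}{55} \approx 14.56 i$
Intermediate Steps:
$v = -1$
$b{\left(s \right)} = 4 - 4 s$ ($b{\left(s \right)} = \left(s - 1\right) \left(-4\right) = \left(-1 + s\right) \left(-4\right) = 4 - 4 s$)
$\sqrt{b{\left(54 \right)} + \frac{1}{3955 - 4560}} = \sqrt{\left(4 - 216\right) + \frac{1}{3955 - 4560}} = \sqrt{\left(4 - 216\right) + \frac{1}{-605}} = \sqrt{-212 - \frac{1}{605}} = \sqrt{- \frac{128261}{605}} = \frac{i \sqrt{641305}}{55}$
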